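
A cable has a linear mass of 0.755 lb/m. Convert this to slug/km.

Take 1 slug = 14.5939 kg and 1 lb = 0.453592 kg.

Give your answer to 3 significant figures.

0.755 lb/m × 0.453592 kg/lb = 0.342462 kg/m
0.342462 kg/m ÷ 14.5939 kg/slug × 1000 m/km = 23.4661 slug/km

23.5 slug/km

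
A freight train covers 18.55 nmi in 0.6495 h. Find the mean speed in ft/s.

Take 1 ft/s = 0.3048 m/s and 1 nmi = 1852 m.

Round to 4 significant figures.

48.20 ft/s

18.55 nmi × 1852 = 34354.6 m
0.6495 h × 3600 = 2338.2 s
v = d / t = 34354.6 m / 2338.2 s = 14.6928 m/s
14.6928 m/s ÷ (0.3048 m/s/ft/s) = 48.2047 ft/s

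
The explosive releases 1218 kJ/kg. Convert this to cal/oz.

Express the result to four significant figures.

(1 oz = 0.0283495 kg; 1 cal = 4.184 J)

1218 kJ/kg × 1000 J/kJ = 1.218×10⁶ J/kg
1.218×10⁶ J/kg ÷ 4.184 J/cal × 0.0283495 kg/oz = 8252.79 cal/oz

8253 cal/oz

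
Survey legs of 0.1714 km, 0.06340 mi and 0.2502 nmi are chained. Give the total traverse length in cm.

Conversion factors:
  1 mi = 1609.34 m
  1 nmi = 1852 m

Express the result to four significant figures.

0.1714 km × 1000 = 171.4 m
0.06340 mi × 1609.34 = 102.032 m
0.2502 nmi × 1852 = 463.37 m
Combined: 171.4 + 102.032 + 463.37 = 736.802 m
In cm: 736.802 / 0.01 = 73680.2 cm

7.368×10⁴ cm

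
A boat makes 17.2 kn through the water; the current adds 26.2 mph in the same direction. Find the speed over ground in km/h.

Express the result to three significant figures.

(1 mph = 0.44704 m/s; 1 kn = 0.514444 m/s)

74.0 km/h

17.2 kn × 0.514444 = 8.84844 m/s
26.2 mph × 0.44704 = 11.7124 m/s
Total: 8.84844 + 11.7124 = 20.5608 m/s
In km/h: 20.5608 / (1/3.6) = 74.0189 km/h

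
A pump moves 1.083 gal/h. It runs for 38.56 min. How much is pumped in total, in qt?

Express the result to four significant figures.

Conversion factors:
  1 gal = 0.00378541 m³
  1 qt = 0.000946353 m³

2.784 qt

1.083 gal/h → 1.13878×10⁻⁶ m³/s
38.56 min → 2313.6 s
V = Q × t = 1.13878×10⁻⁶ × 2313.6 = 0.00263468 m³
In qt: 0.00263468 / 0.000946353 = 2.78404 qt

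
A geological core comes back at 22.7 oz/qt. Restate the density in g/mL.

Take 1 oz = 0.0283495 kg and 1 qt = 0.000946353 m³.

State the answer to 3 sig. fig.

0.680 g/mL

22.7 oz/qt × 0.0283495 kg/oz ÷ 0.000946353 m³/qt = 680.014 kg/m³
680.014 kg/m³ ÷ 0.001 kg/g × 10⁻⁶ m³/mL = 0.680014 g/mL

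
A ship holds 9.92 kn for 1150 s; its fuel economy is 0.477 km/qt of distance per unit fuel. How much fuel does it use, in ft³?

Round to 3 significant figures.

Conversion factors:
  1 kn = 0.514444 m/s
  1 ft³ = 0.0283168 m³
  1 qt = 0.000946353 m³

0.411 ft³

9.92 kn → 5.10328 m/s
d = v × t = 5.10328 × 1150 = 5868.77 m
0.477 km/qt → 504040 m/m³
V = d / (distance per unit fuel) = 5868.77 / 504040 = 0.0116435 m³
In ft³: 0.0116435 / 0.0283168 = 0.411187 ft³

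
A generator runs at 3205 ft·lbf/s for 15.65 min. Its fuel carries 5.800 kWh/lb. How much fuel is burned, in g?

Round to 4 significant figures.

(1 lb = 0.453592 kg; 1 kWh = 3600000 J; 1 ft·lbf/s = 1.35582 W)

88.64 g

3205 ft·lbf/s → 4345.4 W
15.65 min → 939 s
E = P × t = 4345.4 × 939 = 4.08033×10⁶ J
5.800 kWh/lb → 4.60326×10⁷ J/kg
m = E / e_s = 4.08033×10⁶ / 4.60326×10⁷ = 0.08864 kg
In g: 0.08864 / 0.001 = 88.64 g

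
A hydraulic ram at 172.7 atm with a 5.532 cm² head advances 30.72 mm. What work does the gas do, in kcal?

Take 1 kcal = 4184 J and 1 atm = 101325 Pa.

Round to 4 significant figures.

0.07108 kcal

172.7 atm → 1.74988×10⁷ Pa
5.532 cm² → 5.532×10⁻⁴ m²
F = P × A = 1.74988×10⁷ × 5.532×10⁻⁴ = 9680.34 N
30.72 mm → 0.03072 m
W = F × d = 9680.34 × 0.03072 = 297.38 J
In kcal: 297.38 / 4184 = 0.0710755 kcal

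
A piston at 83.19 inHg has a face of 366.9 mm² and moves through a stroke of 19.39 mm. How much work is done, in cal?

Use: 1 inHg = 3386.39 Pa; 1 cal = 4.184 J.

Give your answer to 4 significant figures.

0.4790 cal

83.19 inHg → 281714 Pa
366.9 mm² → 3.669×10⁻⁴ m²
F = P × A = 281714 × 3.669×10⁻⁴ = 103.361 N
19.39 mm → 0.01939 m
W = F × d = 103.361 × 0.01939 = 2.00417 J
In cal: 2.00417 / 4.184 = 0.479008 cal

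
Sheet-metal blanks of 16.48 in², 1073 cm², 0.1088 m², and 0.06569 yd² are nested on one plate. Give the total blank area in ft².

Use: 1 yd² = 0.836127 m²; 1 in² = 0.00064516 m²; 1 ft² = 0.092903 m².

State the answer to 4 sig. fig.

3.032 ft²

16.48 in² × 0.00064516 = 0.0106322 m²
1073 cm² × 0.0001 = 0.1073 m²
0.1088 m² (already m²)
0.06569 yd² × 0.836127 = 0.0549252 m²
Sum: 0.0106322 + 0.1073 + 0.1088 + 0.0549252 = 0.281657 m²
In ft²: 0.281657 / 0.092903 = 3.03173 ft²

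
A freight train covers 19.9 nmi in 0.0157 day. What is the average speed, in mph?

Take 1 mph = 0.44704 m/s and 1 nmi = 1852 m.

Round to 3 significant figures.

60.8 mph

19.9 nmi × 1852 → 36854.8 m
0.0157 day × 86400 → 1356.48 s
v = d / t = 36854.8 m / 1356.48 s = 27.1694 m/s
27.1694 m/s ÷ (0.44704 m/s/mph) = 60.7762 mph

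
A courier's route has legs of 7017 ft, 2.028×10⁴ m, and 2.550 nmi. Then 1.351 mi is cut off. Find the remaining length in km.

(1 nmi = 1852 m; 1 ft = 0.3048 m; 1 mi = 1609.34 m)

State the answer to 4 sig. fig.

24.97 km

7017 ft × 0.3048 = 2138.78 m
2.028×10⁴ m (already m)
2.550 nmi × 1852 = 4722.6 m
1.351 mi × 1609.34 = 2174.22 m
Net: 2138.78 + 20280 + 4722.6 − 2174.22 = 24967.2 m
In km: 24967.2 / 1000 = 24.9672 km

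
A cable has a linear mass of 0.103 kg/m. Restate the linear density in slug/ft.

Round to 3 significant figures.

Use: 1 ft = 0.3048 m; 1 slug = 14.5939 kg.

0.00215 slug/ft

0.103 kg/m is already 0.103 kg/m
0.103 kg/m ÷ 14.5939 kg/slug × 0.3048 m/ft = 0.0021512 slug/ft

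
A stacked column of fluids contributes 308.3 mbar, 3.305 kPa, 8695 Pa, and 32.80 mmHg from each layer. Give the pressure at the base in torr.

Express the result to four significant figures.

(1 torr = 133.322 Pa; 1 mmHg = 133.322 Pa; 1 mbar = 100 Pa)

354.1 torr

308.3 mbar × 100 = 30830 Pa
3.305 kPa × 1000 = 3305 Pa
8695 Pa (already Pa)
32.80 mmHg × 133.322 = 4372.96 Pa
Combined: 30830 + 3305 + 8695 + 4372.96 = 47203 Pa
In torr: 47203 / 133.322 = 354.053 torr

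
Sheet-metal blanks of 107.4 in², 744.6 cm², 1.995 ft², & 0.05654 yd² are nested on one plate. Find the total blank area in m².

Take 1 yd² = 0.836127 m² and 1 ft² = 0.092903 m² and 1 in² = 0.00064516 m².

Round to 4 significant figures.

107.4 in² × 0.00064516 = 0.0692902 m²
744.6 cm² × 0.0001 = 0.07446 m²
1.995 ft² × 0.092903 = 0.185341 m²
0.05654 yd² × 0.836127 = 0.0472746 m²
Total: 0.0692902 + 0.07446 + 0.185341 + 0.0472746 = 0.376366 m²

0.3764 m²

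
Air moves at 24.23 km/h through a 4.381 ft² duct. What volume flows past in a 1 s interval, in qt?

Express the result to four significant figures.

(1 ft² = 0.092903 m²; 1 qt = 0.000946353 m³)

24.23 km/h × (1/3.6) = 6.73056 m/s
4.381 ft² × 0.092903 = 0.407008 m²
V = v × A × t = 6.73056 m/s × 0.407008 m² × 1 s = 2.73939 m³
2.73939 m³ ÷ (0.000946353 m³/qt) = 2894.68 qt

2895 qt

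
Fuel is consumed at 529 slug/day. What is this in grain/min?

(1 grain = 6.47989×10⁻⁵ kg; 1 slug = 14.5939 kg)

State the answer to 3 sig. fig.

8.27×10⁴ grain/min

529 slug/day × 14.5939 kg/slug ÷ 86400 s/day = 0.0893539 kg/s
0.0893539 kg/s ÷ 6.47989×10⁻⁵ kg/grain × 60 s/min = 82736.5 grain/min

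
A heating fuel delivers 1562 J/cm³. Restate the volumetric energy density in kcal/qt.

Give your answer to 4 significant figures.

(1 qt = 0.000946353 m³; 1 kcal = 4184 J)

1562 J/cm³ ÷ 10⁻⁶ m³/cm³ = 1.562×10⁹ J/m³
1.562×10⁹ J/m³ ÷ 4184 J/kcal × 0.000946353 m³/qt = 353.299 kcal/qt

353.3 kcal/qt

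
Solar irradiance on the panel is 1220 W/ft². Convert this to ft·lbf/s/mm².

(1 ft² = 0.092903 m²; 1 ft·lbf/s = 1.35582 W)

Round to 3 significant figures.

1220 W/ft² ÷ 0.092903 m²/ft² = 13132 W/m²
13132 W/m² ÷ 1.35582 W/ft·lbf/s × 10⁻⁶ m²/mm² = 0.00968565 ft·lbf/s/mm²

0.00969 ft·lbf/s/mm²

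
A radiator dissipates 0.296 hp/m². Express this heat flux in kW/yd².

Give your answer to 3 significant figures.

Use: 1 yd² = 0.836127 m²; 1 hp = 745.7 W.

0.185 kW/yd²

0.296 hp/m² × 745.7 W/hp = 220.727 W/m²
220.727 W/m² ÷ 1000 W/kW × 0.836127 m²/yd² = 0.184556 kW/yd²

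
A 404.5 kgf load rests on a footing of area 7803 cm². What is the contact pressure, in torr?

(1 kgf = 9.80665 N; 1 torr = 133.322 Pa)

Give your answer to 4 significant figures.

404.5 kgf × 9.80665 = 3966.79 N
7803 cm² × 0.0001 = 0.7803 m²
P = F / A = 3966.79 N / 0.7803 m² = 5083.67 Pa
5083.67 Pa ÷ (133.322 Pa/torr) = 38.1308 torr

38.13 torr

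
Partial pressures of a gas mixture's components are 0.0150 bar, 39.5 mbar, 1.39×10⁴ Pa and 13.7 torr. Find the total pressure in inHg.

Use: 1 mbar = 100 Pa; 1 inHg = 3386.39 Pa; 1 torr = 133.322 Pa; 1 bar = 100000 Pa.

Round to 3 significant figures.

0.0150 bar × 100000 → 1500 Pa
39.5 mbar × 100 → 3950 Pa
1.39×10⁴ Pa (already Pa)
13.7 torr × 133.322 → 1826.51 Pa
Total: 1500 + 3950 + 13900 + 1826.51 = 21176.5 Pa
In inHg: 21176.5 / 3386.39 = 6.25341 inHg

6.25 inHg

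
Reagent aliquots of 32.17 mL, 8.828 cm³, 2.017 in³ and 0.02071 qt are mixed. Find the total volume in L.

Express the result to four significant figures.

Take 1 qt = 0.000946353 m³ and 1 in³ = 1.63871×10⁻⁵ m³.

0.09365 L

32.17 mL × 10⁻⁶ = 3.217×10⁻⁵ m³
8.828 cm³ × 10⁻⁶ = 8.828×10⁻⁶ m³
2.017 in³ × 1.63871×10⁻⁵ = 3.30528×10⁻⁵ m³
0.02071 qt × 0.000946353 = 1.9599×10⁻⁵ m³
Combined: 3.217×10⁻⁵ + 8.828×10⁻⁶ + 3.30528×10⁻⁵ + 1.9599×10⁻⁵ = 9.36498×10⁻⁵ m³
In L: 9.36498×10⁻⁵ / 0.001 = 0.0936498 L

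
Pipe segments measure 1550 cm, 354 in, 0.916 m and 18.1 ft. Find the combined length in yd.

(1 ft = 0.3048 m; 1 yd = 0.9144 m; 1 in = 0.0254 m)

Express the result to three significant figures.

33.8 yd

1550 cm × 0.01 = 15.5 m
354 in × 0.0254 = 8.9916 m
0.916 m (already m)
18.1 ft × 0.3048 = 5.51688 m
Combined: 15.5 + 8.9916 + 0.916 + 5.51688 = 30.9245 m
In yd: 30.9245 / 0.9144 = 33.8194 yd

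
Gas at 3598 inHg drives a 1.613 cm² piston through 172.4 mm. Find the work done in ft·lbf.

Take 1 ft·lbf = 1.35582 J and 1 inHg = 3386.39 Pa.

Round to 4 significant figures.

249.9 ft·lbf

3598 inHg → 1.21842×10⁷ Pa
1.613 cm² → 1.613×10⁻⁴ m²
F = P × A = 1.21842×10⁷ × 1.613×10⁻⁴ = 1965.31 N
172.4 mm → 0.1724 m
W = F × d = 1965.31 × 0.1724 = 338.819 J
In ft·lbf: 338.819 / 1.35582 = 249.9 ft·lbf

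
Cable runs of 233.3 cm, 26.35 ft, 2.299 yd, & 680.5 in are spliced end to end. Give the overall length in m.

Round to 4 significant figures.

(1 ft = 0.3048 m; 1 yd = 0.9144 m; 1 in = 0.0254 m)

233.3 cm × 0.01 = 2.333 m
26.35 ft × 0.3048 = 8.03148 m
2.299 yd × 0.9144 = 2.10221 m
680.5 in × 0.0254 = 17.2847 m
Total: 2.333 + 8.03148 + 2.10221 + 17.2847 = 29.7514 m

29.75 m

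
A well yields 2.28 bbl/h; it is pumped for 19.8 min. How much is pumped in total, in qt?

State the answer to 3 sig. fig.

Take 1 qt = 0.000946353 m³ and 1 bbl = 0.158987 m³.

126 qt

2.28 bbl/h → 1.00692×10⁻⁴ m³/s
19.8 min → 1188 s
V = Q × t = 1.00692×10⁻⁴ × 1188 = 0.119622 m³
In qt: 0.119622 / 0.000946353 = 126.403 qt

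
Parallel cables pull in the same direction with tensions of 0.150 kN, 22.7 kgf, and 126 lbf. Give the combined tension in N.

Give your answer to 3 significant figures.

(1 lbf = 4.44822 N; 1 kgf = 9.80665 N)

933 N

0.150 kN × 1000 = 150 N
22.7 kgf × 9.80665 = 222.611 N
126 lbf × 4.44822 = 560.476 N
Combined: 150 + 222.611 + 560.476 = 933.087 N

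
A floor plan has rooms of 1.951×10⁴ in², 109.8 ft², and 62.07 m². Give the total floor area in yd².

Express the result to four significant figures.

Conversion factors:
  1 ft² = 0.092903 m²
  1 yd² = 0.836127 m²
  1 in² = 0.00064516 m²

101.5 yd²

1.951×10⁴ in² × 0.00064516 → 12.5871 m²
109.8 ft² × 0.092903 → 10.2007 m²
62.07 m² (already m²)
Combined: 12.5871 + 10.2007 + 62.07 = 84.8578 m²
In yd²: 84.8578 / 0.836127 = 101.489 yd²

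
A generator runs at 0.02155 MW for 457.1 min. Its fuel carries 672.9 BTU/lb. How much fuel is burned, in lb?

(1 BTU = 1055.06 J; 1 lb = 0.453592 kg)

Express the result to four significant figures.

832.5 lb

0.02155 MW → 21550 W
457.1 min → 27426 s
E = P × t = 21550 × 27426 = 5.9103×10⁸ J
672.9 BTU/lb → 1.56517×10⁶ J/kg
m = E / e_s = 5.9103×10⁸ / 1.56517×10⁶ = 377.614 kg
In lb: 377.614 / 0.453592 = 832.497 lb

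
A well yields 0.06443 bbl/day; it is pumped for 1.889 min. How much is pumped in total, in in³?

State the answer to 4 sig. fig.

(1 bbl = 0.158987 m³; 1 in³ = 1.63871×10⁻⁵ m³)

0.8200 in³

0.06443 bbl/day → 1.18559×10⁻⁷ m³/s
1.889 min → 113.34 s
V = Q × t = 1.18559×10⁻⁷ × 113.34 = 1.34375×10⁻⁵ m³
In in³: 1.34375×10⁻⁵ / 1.63871×10⁻⁵ = 0.820005 in³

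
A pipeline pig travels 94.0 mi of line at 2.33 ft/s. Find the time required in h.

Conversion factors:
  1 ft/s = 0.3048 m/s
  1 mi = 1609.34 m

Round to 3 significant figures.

94.0 mi × 1609.34 = 151278 m
2.33 ft/s × 0.3048 = 0.710184 m/s
t = d / v = 151278 m / 0.710184 m/s = 213012 s
213012 s ÷ (3600 s/h) = 59.17 h

59.2 h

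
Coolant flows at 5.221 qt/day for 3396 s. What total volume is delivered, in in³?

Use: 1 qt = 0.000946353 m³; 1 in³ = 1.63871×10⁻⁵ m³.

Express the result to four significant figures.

11.85 in³

5.221 qt/day → 5.71864×10⁻⁸ m³/s
V = Q × t = 5.71864×10⁻⁸ × 3396 = 1.94205×10⁻⁴ m³
In in³: 1.94205×10⁻⁴ / 1.63871×10⁻⁵ = 11.8511 in³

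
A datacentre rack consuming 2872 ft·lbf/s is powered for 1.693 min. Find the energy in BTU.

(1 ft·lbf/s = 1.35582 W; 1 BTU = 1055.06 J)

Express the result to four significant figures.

374.9 BTU

2872 ft·lbf/s × 1.35582 = 3893.92 W
1.693 min × 60 = 101.58 s
E = P × t = 3893.92 W × 101.58 s = 395544 J
395544 J ÷ (1055.06 J/BTU) = 374.902 BTU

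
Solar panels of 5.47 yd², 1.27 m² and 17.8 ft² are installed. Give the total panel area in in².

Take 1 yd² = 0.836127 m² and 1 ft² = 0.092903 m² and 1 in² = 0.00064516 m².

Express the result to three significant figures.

1.16×10⁴ in²

5.47 yd² × 0.836127 = 4.57361 m²
1.27 m² (already m²)
17.8 ft² × 0.092903 = 1.65367 m²
Combined: 4.57361 + 1.27 + 1.65367 = 7.49728 m²
In in²: 7.49728 / 0.00064516 = 11620.8 in²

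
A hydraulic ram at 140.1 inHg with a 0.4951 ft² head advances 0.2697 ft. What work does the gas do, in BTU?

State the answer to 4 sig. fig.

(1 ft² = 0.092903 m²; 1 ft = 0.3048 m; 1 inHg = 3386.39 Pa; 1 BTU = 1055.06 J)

1.700 BTU

140.1 inHg → 474433 Pa
0.4951 ft² → 0.0459963 m²
F = P × A = 474433 × 0.0459963 = 21822.2 N
0.2697 ft → 0.0822046 m
W = F × d = 21822.2 × 0.0822046 = 1793.89 J
In BTU: 1793.89 / 1055.06 = 1.70027 BTU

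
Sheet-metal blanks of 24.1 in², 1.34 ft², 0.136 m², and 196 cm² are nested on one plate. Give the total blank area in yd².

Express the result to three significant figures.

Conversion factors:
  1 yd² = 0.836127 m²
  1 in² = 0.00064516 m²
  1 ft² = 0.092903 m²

0.354 yd²

24.1 in² × 0.00064516 = 0.0155484 m²
1.34 ft² × 0.092903 = 0.12449 m²
0.136 m² (already m²)
196 cm² × 0.0001 = 0.0196 m²
Sum: 0.0155484 + 0.12449 + 0.136 + 0.0196 = 0.295638 m²
In yd²: 0.295638 / 0.836127 = 0.35358 yd²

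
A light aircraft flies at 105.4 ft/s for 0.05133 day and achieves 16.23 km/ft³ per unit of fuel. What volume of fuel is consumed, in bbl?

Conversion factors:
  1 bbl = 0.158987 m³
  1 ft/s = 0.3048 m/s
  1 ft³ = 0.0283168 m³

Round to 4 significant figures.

105.4 ft/s → 32.1259 m/s
0.05133 day → 4434.91 s
d = v × t = 32.1259 × 4434.91 = 142475 m
16.23 km/ft³ → 573158 m/m³
V = d / (distance per unit fuel) = 142475 / 573158 = 0.248579 m³
In bbl: 0.248579 / 0.158987 = 1.56352 bbl

1.564 bbl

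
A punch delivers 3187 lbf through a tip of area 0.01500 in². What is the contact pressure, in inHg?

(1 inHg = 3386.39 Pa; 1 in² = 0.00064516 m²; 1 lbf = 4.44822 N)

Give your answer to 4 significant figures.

3187 lbf × 4.44822 → 14176.5 N
0.01500 in² × 0.00064516 → 9.6774×10⁻⁶ m²
P = F / A = 14176.5 N / 9.6774×10⁻⁶ m² = 1.46491×10⁹ Pa
1.46491×10⁹ Pa ÷ (3386.39 Pa/inHg) = 432588 inHg

4.326×10⁵ inHg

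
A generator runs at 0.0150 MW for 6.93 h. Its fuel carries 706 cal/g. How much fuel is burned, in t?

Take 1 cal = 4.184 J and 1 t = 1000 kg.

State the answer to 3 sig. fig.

0.127 t

0.0150 MW → 15000 W
6.93 h → 24948 s
E = P × t = 15000 × 24948 = 3.7422×10⁸ J
706 cal/g → 2.9539×10⁶ J/kg
m = E / e_s = 3.7422×10⁸ / 2.9539×10⁶ = 126.687 kg
In t: 126.687 / 1000 = 0.126687 t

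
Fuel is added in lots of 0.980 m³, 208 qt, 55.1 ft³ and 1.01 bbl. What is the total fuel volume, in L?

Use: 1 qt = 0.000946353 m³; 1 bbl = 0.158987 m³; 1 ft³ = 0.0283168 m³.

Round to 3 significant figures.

0.980 m³ (already m³)
208 qt × 0.000946353 = 0.196841 m³
55.1 ft³ × 0.0283168 = 1.56026 m³
1.01 bbl × 0.158987 = 0.160577 m³
Combined: 0.98 + 0.196841 + 1.56026 + 0.160577 = 2.89768 m³
In L: 2.89768 / 0.001 = 2897.68 L

2900 L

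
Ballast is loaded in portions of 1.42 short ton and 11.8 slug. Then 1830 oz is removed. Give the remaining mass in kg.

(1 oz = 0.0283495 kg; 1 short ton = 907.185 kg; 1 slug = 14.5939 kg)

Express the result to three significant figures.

1.42 short ton × 907.185 = 1288.2 kg
11.8 slug × 14.5939 = 172.208 kg
1830 oz × 0.0283495 = 51.8796 kg
Result: 1288.2 + 172.208 − 51.8796 = 1408.53 kg

1410 kg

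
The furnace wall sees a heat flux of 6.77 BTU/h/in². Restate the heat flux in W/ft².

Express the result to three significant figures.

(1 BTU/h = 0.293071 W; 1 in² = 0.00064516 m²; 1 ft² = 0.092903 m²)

286 W/ft²

6.77 BTU/h/in² × 0.293071 W/BTU/h ÷ 0.00064516 m²/in² = 3075.35 W/m²
3075.35 W/m² × 0.092903 m²/ft² = 285.709 W/ft²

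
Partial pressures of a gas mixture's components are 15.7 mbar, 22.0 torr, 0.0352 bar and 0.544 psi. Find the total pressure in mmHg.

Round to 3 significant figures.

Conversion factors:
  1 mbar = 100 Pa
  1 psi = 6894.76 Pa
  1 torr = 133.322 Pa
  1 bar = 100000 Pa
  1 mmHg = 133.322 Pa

15.7 mbar × 100 → 1570 Pa
22.0 torr × 133.322 → 2933.08 Pa
0.0352 bar × 100000 → 3520 Pa
0.544 psi × 6894.76 → 3750.75 Pa
Combined: 1570 + 2933.08 + 3520 + 3750.75 = 11773.8 Pa
In mmHg: 11773.8 / 133.322 = 88.311 mmHg

88.3 mmHg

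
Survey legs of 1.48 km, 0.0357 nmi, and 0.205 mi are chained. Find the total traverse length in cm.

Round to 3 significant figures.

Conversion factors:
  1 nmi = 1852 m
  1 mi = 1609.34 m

1.88×10⁵ cm

1.48 km × 1000 → 1480 m
0.0357 nmi × 1852 → 66.1164 m
0.205 mi × 1609.34 → 329.915 m
Total: 1480 + 66.1164 + 329.915 = 1876.03 m
In cm: 1876.03 / 0.01 = 187603 cm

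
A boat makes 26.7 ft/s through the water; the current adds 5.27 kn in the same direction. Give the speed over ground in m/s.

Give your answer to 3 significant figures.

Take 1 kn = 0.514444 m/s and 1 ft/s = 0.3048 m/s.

10.8 m/s

26.7 ft/s × 0.3048 = 8.13816 m/s
5.27 kn × 0.514444 = 2.71112 m/s
Sum: 8.13816 + 2.71112 = 10.8493 m/s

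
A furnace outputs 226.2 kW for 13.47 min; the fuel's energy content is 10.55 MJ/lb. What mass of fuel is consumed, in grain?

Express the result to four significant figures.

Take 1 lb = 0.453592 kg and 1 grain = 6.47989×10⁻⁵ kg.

1.213×10⁵ grain

226.2 kW → 226200 W
13.47 min → 808.2 s
E = P × t = 226200 × 808.2 = 1.82815×10⁸ J
10.55 MJ/lb → 2.32588×10⁷ J/kg
m = E / e_s = 1.82815×10⁸ / 2.32588×10⁷ = 7.86004 kg
In grain: 7.86004 / 6.47989×10⁻⁵ = 121299 grain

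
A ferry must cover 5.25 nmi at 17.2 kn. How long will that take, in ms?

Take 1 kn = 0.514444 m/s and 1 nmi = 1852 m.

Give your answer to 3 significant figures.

5.25 nmi × 1852 → 9723 m
17.2 kn × 0.514444 → 8.84844 m/s
t = d / v = 9723 m / 8.84844 m/s = 1098.84 s
1098.84 s ÷ (0.001 s/ms) = 1.09884×10⁶ ms

1.10×10⁶ ms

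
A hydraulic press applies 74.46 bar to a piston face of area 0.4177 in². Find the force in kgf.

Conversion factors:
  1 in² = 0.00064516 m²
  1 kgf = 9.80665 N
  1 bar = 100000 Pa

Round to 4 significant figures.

74.46 bar × 100000 = 7.446×10⁶ Pa
0.4177 in² × 0.00064516 = 2.69483×10⁻⁴ m²
F = P × A = 7.446×10⁶ Pa × 2.69483×10⁻⁴ m² = 2006.57 N
2006.57 N ÷ (9.80665 N/kgf) = 204.613 kgf

204.6 kgf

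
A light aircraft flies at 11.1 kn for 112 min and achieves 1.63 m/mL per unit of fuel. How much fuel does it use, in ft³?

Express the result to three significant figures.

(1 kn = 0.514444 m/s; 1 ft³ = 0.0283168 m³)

11.1 kn → 5.71033 m/s
112 min → 6720 s
d = v × t = 5.71033 × 6720 = 38373.4 m
1.63 m/mL → 1.63×10⁶ m/m³
V = d / (distance per unit fuel) = 38373.4 / 1.63×10⁶ = 0.023542 m³
In ft³: 0.023542 / 0.0283168 = 0.831379 ft³

0.831 ft³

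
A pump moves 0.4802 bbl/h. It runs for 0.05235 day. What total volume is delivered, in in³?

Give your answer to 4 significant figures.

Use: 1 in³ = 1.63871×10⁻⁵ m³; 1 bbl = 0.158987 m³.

5853 in³

0.4802 bbl/h → 2.12071×10⁻⁵ m³/s
0.05235 day → 4523.04 s
V = Q × t = 2.12071×10⁻⁵ × 4523.04 = 0.0959206 m³
In in³: 0.0959206 / 1.63871×10⁻⁵ = 5853.42 in³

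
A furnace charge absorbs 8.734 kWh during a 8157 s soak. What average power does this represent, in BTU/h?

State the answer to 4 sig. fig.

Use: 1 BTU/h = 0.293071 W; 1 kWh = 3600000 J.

8.734 kWh × 3600000 = 3.14424×10⁷ J
P = E / t = 3.14424×10⁷ J / 8157 s = 3854.65 W
3854.65 W ÷ (0.293071 W/BTU/h) = 13152.6 BTU/h

1.315×10⁴ BTU/h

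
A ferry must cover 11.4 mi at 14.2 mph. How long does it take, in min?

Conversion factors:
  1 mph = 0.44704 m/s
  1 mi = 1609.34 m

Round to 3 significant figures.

48.2 min

11.4 mi × 1609.34 → 18346.5 m
14.2 mph × 0.44704 → 6.34797 m/s
t = d / v = 18346.5 m / 6.34797 m/s = 2890.14 s
2890.14 s ÷ (60 s/min) = 48.169 min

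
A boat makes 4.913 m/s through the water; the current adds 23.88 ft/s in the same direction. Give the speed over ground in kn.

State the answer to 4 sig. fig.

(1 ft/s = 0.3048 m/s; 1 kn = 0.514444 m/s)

4.913 m/s (already m/s)
23.88 ft/s × 0.3048 → 7.27862 m/s
Total: 4.913 + 7.27862 = 12.1916 m/s
In kn: 12.1916 / 0.514444 = 23.6986 kn

23.70 kn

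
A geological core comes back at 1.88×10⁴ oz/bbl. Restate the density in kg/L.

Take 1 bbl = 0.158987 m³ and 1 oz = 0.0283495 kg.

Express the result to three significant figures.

1.88×10⁴ oz/bbl × 0.0283495 kg/oz ÷ 0.158987 m³/bbl = 3352.29 kg/m³
3352.29 kg/m³ × 0.001 m³/L = 3.35229 kg/L

3.35 kg/L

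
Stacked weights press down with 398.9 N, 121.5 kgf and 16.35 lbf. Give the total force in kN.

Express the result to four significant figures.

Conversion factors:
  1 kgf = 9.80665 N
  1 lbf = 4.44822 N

1.663 kN

398.9 N (already N)
121.5 kgf × 9.80665 = 1191.51 N
16.35 lbf × 4.44822 = 72.7284 N
Total: 398.9 + 1191.51 + 72.7284 = 1663.14 N
In kN: 1663.14 / 1000 = 1.66314 kN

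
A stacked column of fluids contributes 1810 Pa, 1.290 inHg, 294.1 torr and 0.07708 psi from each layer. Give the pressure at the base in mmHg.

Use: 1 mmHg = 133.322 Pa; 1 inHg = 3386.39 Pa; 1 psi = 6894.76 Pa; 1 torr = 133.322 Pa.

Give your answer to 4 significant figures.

344.4 mmHg

1810 Pa (already Pa)
1.290 inHg × 3386.39 = 4368.44 Pa
294.1 torr × 133.322 = 39210 Pa
0.07708 psi × 6894.76 = 531.448 Pa
Total: 1810 + 4368.44 + 39210 + 531.448 = 45919.9 Pa
In mmHg: 45919.9 / 133.322 = 344.429 mmHg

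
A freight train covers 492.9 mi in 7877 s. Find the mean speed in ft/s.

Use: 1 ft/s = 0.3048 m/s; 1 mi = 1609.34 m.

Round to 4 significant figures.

330.4 ft/s

492.9 mi × 1609.34 → 793244 m
v = d / t = 793244 m / 7877 s = 100.704 m/s
100.704 m/s ÷ (0.3048 m/s/ft/s) = 330.394 ft/s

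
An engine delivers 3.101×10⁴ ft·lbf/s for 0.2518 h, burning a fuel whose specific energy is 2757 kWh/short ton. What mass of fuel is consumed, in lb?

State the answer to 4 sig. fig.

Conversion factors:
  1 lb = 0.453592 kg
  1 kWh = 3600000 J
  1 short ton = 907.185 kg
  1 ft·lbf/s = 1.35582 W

7.680 lb

3.101×10⁴ ft·lbf/s → 42044 W
0.2518 h → 906.48 s
E = P × t = 42044 × 906.48 = 3.8112×10⁷ J
2757 kWh/short ton → 1.09407×10⁷ J/kg
m = E / e_s = 3.8112×10⁷ / 1.09407×10⁷ = 3.48351 kg
In lb: 3.48351 / 0.453592 = 7.67983 lb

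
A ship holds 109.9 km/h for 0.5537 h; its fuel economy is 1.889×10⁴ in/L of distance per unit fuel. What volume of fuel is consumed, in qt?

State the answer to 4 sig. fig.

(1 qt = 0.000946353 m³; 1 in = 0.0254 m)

109.9 km/h → 30.5278 m/s
0.5537 h → 1993.32 s
d = v × t = 30.5278 × 1993.32 = 60851.7 m
1.889×10⁴ in/L → 479806 m/m³
V = d / (distance per unit fuel) = 60851.7 / 479806 = 0.126826 m³
In qt: 0.126826 / 0.000946353 = 134.016 qt

134.0 qt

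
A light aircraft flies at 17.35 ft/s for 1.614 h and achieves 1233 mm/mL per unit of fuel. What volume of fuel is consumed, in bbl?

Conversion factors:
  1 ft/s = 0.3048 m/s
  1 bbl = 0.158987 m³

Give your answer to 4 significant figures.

17.35 ft/s → 5.28828 m/s
1.614 h → 5810.4 s
d = v × t = 5.28828 × 5810.4 = 30727 m
1233 mm/mL → 1.233×10⁶ m/m³
V = d / (distance per unit fuel) = 30727 / 1.233×10⁶ = 0.0249205 m³
In bbl: 0.0249205 / 0.158987 = 0.156746 bbl

0.1567 bbl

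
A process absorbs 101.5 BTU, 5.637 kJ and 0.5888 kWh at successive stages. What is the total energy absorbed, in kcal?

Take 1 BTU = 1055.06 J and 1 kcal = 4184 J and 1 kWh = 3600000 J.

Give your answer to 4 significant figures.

533.6 kcal

101.5 BTU × 1055.06 → 107089 J
5.637 kJ × 1000 → 5637 J
0.5888 kWh × 3600000 → 2.11968×10⁶ J
Sum: 107089 + 5637 + 2.11968×10⁶ = 2.23241×10⁶ J
In kcal: 2.23241×10⁶ / 4184 = 533.559 kcal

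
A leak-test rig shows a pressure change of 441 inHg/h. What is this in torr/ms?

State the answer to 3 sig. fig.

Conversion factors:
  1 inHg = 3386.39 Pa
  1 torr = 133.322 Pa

0.00311 torr/ms

441 inHg/h × 3386.39 Pa/inHg ÷ 3600 s/h = 414.833 Pa/s
414.833 Pa/s ÷ 133.322 Pa/torr × 0.001 s/ms = 0.00311151 torr/ms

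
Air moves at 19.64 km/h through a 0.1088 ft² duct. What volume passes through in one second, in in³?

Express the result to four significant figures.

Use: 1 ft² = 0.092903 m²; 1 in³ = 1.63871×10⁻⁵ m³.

3365 in³

19.64 km/h × (1/3.6) → 5.45556 m/s
0.1088 ft² × 0.092903 → 0.0101078 m²
V = v × A × t = 5.45556 m/s × 0.0101078 m² × 1 s = 0.0551437 m³
0.0551437 m³ ÷ (1.63871×10⁻⁵ m³/in³) = 3365.07 in³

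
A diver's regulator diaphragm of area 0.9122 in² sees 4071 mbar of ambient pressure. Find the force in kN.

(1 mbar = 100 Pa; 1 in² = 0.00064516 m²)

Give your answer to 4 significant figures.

4071 mbar × 100 → 407100 Pa
0.9122 in² × 0.00064516 → 5.88515×10⁻⁴ m²
F = P × A = 407100 Pa × 5.88515×10⁻⁴ m² = 239.584 N
239.584 N ÷ (1000 N/kN) = 0.239584 kN

0.2396 kN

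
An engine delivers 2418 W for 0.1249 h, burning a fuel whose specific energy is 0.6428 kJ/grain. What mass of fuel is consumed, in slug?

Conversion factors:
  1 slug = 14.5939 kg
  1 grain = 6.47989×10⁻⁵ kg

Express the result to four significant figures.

0.1249 h → 449.64 s
E = P × t = 2418 × 449.64 = 1.08723×10⁶ J
0.6428 kJ/grain → 9.91992×10⁶ J/kg
m = E / e_s = 1.08723×10⁶ / 9.91992×10⁶ = 0.109601 kg
In slug: 0.109601 / 14.5939 = 0.00751006 slug

0.007510 slug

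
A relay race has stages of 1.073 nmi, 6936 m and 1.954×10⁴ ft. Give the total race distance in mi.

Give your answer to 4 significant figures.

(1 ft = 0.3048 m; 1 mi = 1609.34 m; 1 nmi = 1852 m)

9.245 mi

1.073 nmi × 1852 = 1987.2 m
6936 m (already m)
1.954×10⁴ ft × 0.3048 = 5955.79 m
Sum: 1987.2 + 6936 + 5955.79 = 14879 m
In mi: 14879 / 1609.34 = 9.2454 mi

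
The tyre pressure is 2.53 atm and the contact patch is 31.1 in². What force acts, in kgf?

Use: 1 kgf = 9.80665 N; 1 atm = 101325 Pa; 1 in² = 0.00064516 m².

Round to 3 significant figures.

524 kgf

2.53 atm × 101325 → 256352 Pa
31.1 in² × 0.00064516 → 0.0200645 m²
F = P × A = 256352 Pa × 0.0200645 m² = 5143.57 N
5143.57 N ÷ (9.80665 N/kgf) = 524.498 kgf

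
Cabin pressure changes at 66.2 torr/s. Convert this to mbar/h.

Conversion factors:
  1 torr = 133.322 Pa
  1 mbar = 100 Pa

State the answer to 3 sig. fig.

3.18×10⁵ mbar/h

66.2 torr/s × 133.322 Pa/torr = 8825.92 Pa/s
8825.92 Pa/s ÷ 100 Pa/mbar × 3600 s/h = 317733 mbar/h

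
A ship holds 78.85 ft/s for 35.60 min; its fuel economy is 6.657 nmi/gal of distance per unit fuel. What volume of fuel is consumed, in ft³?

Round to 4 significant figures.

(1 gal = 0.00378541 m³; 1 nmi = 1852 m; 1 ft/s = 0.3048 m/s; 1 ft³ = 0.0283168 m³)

0.5566 ft³

78.85 ft/s → 24.0335 m/s
35.60 min → 2136 s
d = v × t = 24.0335 × 2136 = 51335.6 m
6.657 nmi/gal → 3.25692×10⁶ m/m³
V = d / (distance per unit fuel) = 51335.6 / 3.25692×10⁶ = 0.015762 m³
In ft³: 0.015762 / 0.0283168 = 0.556631 ft³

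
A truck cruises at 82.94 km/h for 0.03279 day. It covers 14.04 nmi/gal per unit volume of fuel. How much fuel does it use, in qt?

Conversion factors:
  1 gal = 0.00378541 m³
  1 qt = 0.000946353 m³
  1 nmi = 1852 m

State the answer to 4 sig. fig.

82.94 km/h → 23.0389 m/s
0.03279 day → 2833.06 s
d = v × t = 23.0389 × 2833.06 = 65270.6 m
14.04 nmi/gal → 6.86903×10⁶ m/m³
V = d / (distance per unit fuel) = 65270.6 / 6.86903×10⁶ = 0.00950216 m³
In qt: 0.00950216 / 0.000946353 = 10.0408 qt

10.04 qt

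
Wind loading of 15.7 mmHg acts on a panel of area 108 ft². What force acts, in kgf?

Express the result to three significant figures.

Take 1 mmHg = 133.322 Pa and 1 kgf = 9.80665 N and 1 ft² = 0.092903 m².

15.7 mmHg × 133.322 = 2093.16 Pa
108 ft² × 0.092903 = 10.0335 m²
F = P × A = 2093.16 Pa × 10.0335 m² = 21001.7 N
21001.7 N ÷ (9.80665 N/kgf) = 2141.58 kgf

2140 kgf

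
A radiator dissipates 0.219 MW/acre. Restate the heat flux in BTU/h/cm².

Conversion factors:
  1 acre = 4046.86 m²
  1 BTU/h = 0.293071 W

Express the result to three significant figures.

0.0185 BTU/h/cm²

0.219 MW/acre × 1000000 W/MW ÷ 4046.86 m²/acre = 54.116 W/m²
54.116 W/m² ÷ 0.293071 W/BTU/h × 0.0001 m²/cm² = 0.0184652 BTU/h/cm²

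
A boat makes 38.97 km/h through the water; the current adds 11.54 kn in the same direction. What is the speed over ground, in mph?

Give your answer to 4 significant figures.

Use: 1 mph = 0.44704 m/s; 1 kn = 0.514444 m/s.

37.49 mph

38.97 km/h × (1/3.6) = 10.825 m/s
11.54 kn × 0.514444 = 5.93668 m/s
Combined: 10.825 + 5.93668 = 16.7617 m/s
In mph: 16.7617 / 0.44704 = 37.4949 mph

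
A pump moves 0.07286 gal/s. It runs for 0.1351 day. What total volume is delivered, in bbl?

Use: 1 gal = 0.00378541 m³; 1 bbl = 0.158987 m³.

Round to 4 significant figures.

20.25 bbl

0.07286 gal/s → 2.75805×10⁻⁴ m³/s
0.1351 day → 11672.6 s
V = Q × t = 2.75805×10⁻⁴ × 11672.6 = 3.21936 m³
In bbl: 3.21936 / 0.158987 = 20.2492 bbl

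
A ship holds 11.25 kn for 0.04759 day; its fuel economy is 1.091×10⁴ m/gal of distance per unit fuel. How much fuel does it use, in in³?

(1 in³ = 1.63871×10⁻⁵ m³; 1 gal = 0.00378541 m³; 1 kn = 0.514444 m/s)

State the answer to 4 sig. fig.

11.25 kn → 5.7875 m/s
0.04759 day → 4111.78 s
d = v × t = 5.7875 × 4111.78 = 23796.9 m
1.091×10⁴ m/gal → 2.88212×10⁶ m/m³
V = d / (distance per unit fuel) = 23796.9 / 2.88212×10⁶ = 0.00825673 m³
In in³: 0.00825673 / 1.63871×10⁻⁵ = 503.855 in³

503.9 in³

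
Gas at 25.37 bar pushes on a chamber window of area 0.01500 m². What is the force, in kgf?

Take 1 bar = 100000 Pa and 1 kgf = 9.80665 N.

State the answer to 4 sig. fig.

3881 kgf

25.37 bar × 100000 = 2.537×10⁶ Pa
F = P × A = 2.537×10⁶ Pa × 0.015 m² = 38055 N
38055 N ÷ (9.80665 N/kgf) = 3880.53 kgf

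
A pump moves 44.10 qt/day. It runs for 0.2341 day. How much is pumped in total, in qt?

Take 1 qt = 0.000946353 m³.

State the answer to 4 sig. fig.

44.10 qt/day → 4.83034×10⁻⁷ m³/s
0.2341 day → 20226.2 s
V = Q × t = 4.83034×10⁻⁷ × 20226.2 = 0.00976994 m³
In qt: 0.00976994 / 0.000946353 = 10.3238 qt

10.32 qt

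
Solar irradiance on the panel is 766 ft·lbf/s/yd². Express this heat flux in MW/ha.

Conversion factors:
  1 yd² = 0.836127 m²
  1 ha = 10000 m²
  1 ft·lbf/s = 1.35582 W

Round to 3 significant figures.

766 ft·lbf/s/yd² × 1.35582 W/ft·lbf/s ÷ 0.836127 m²/yd² = 1242.11 W/m²
1242.11 W/m² ÷ 1000000 W/MW × 10000 m²/ha = 12.4211 MW/ha

12.4 MW/ha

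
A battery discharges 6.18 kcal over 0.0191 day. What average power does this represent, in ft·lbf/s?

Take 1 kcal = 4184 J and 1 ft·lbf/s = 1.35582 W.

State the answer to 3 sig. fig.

11.6 ft·lbf/s

6.18 kcal × 4184 → 25857.1 J
0.0191 day × 86400 → 1650.24 s
P = E / t = 25857.1 J / 1650.24 s = 15.6687 W
15.6687 W ÷ (1.35582 W/ft·lbf/s) = 11.5566 ft·lbf/s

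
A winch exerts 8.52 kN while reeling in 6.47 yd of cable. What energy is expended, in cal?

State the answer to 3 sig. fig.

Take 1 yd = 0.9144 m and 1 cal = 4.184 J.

1.20×10⁴ cal

8.52 kN × 1000 → 8520 N
6.47 yd × 0.9144 → 5.91617 m
W = F × d = 8520 N × 5.91617 m = 50405.8 J
50405.8 J ÷ (4.184 J/cal) = 12047.3 cal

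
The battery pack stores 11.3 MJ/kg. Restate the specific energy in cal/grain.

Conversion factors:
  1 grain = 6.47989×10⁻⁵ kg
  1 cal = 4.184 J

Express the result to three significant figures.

11.3 MJ/kg × 1000000 J/MJ = 1.13×10⁷ J/kg
1.13×10⁷ J/kg ÷ 4.184 J/cal × 6.47989×10⁻⁵ kg/grain = 175.007 cal/grain

175 cal/grain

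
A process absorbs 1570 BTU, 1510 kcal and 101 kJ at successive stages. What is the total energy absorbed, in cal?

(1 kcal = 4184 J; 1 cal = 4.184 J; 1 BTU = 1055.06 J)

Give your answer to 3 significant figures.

1.93×10⁶ cal

1570 BTU × 1055.06 = 1.65644×10⁶ J
1510 kcal × 4184 = 6.31784×10⁶ J
101 kJ × 1000 = 101000 J
Combined: 1.65644×10⁶ + 6.31784×10⁶ + 101000 = 8.07528×10⁶ J
In cal: 8.07528×10⁶ / 4.184 = 1.93004×10⁶ cal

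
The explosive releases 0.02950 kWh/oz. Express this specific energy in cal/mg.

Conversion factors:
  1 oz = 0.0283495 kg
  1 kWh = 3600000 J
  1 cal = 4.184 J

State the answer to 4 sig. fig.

0.8953 cal/mg

0.02950 kWh/oz × 3600000 J/kWh ÷ 0.0283495 kg/oz = 3.7461×10⁶ J/kg
3.7461×10⁶ J/kg ÷ 4.184 J/cal × 10⁻⁶ kg/mg = 0.895339 cal/mg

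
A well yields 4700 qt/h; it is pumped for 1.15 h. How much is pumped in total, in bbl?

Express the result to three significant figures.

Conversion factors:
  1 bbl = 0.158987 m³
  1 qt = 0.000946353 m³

4700 qt/h → 0.00123552 m³/s
1.15 h → 4140 s
V = Q × t = 0.00123552 × 4140 = 5.11505 m³
In bbl: 5.11505 / 0.158987 = 32.1728 bbl

32.2 bbl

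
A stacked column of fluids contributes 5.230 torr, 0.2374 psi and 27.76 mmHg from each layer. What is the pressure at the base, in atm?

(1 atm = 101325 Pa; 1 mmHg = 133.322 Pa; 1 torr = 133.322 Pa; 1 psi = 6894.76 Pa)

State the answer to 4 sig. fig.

5.230 torr × 133.322 = 697.274 Pa
0.2374 psi × 6894.76 = 1636.82 Pa
27.76 mmHg × 133.322 = 3701.02 Pa
Total: 697.274 + 1636.82 + 3701.02 = 6035.11 Pa
In atm: 6035.11 / 101325 = 0.0595619 atm

0.05956 atm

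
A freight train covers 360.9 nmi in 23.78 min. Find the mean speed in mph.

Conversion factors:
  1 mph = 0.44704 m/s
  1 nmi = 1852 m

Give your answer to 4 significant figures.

360.9 nmi × 1852 = 668387 m
23.78 min × 60 = 1426.8 s
v = d / t = 668387 m / 1426.8 s = 468.452 m/s
468.452 m/s ÷ (0.44704 m/s/mph) = 1047.9 mph

1048 mph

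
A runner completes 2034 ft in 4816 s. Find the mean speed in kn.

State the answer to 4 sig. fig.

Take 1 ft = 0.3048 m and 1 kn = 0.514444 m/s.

2034 ft × 0.3048 = 619.963 m
v = d / t = 619.963 m / 4816 s = 0.12873 m/s
0.12873 m/s ÷ (0.514444 m/s/kn) = 0.250231 kn

0.2502 kn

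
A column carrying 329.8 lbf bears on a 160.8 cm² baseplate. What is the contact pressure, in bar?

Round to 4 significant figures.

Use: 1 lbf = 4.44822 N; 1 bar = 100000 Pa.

329.8 lbf × 4.44822 = 1467.02 N
160.8 cm² × 0.0001 = 0.01608 m²
P = F / A = 1467.02 N / 0.01608 m² = 91232.6 Pa
91232.6 Pa ÷ (100000 Pa/bar) = 0.912326 bar

0.9123 bar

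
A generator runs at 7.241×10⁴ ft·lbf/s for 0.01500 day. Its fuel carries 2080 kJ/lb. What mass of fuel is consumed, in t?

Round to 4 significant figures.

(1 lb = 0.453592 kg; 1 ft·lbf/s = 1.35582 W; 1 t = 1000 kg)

0.02775 t

7.241×10⁴ ft·lbf/s → 98174.9 W
0.01500 day → 1296 s
E = P × t = 98174.9 × 1296 = 1.27235×10⁸ J
2080 kJ/lb → 4.58562×10⁶ J/kg
m = E / e_s = 1.27235×10⁸ / 4.58562×10⁶ = 27.7465 kg
In t: 27.7465 / 1000 = 0.0277465 t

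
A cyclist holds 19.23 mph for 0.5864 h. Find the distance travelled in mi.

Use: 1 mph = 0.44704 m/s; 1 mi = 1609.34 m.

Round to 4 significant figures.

11.28 mi

19.23 mph × 0.44704 = 8.59658 m/s
0.5864 h × 3600 = 2111.04 s
d = v × t = 8.59658 m/s × 2111.04 s = 18147.7 m
18147.7 m ÷ (1609.34 m/mi) = 11.2765 mi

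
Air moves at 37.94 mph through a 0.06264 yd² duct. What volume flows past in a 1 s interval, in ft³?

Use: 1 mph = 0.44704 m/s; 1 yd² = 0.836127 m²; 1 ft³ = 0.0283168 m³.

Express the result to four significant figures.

31.37 ft³

37.94 mph × 0.44704 = 16.9607 m/s
0.06264 yd² × 0.836127 = 0.052375 m²
V = v × A × t = 16.9607 m/s × 0.052375 m² × 1 s = 0.888317 m³
0.888317 m³ ÷ (0.0283168 m³/ft³) = 31.3707 ft³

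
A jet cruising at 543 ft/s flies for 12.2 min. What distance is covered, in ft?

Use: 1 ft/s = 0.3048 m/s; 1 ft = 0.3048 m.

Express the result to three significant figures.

543 ft/s × 0.3048 = 165.506 m/s
12.2 min × 60 = 732 s
d = v × t = 165.506 m/s × 732 s = 121150 m
121150 m ÷ (0.3048 m/ft) = 397474 ft

3.97×10⁵ ft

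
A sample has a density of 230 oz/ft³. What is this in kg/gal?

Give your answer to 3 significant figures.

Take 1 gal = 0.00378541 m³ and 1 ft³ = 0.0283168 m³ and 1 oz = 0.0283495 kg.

230 oz/ft³ × 0.0283495 kg/oz ÷ 0.0283168 m³/ft³ = 230.266 kg/m³
230.266 kg/m³ × 0.00378541 m³/gal = 0.871651 kg/gal

0.872 kg/gal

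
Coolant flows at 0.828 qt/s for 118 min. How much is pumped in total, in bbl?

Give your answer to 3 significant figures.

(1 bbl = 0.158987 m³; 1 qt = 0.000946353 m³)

34.9 bbl

0.828 qt/s → 7.8358×10⁻⁴ m³/s
118 min → 7080 s
V = Q × t = 7.8358×10⁻⁴ × 7080 = 5.54775 m³
In bbl: 5.54775 / 0.158987 = 34.8944 bbl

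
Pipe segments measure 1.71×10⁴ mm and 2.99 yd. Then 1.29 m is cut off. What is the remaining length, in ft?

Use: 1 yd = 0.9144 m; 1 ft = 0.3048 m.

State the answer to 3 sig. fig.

60.8 ft

1.71×10⁴ mm × 0.001 = 17.1 m
2.99 yd × 0.9144 = 2.73406 m
1.29 m (already m)
Sum: 17.1 + 2.73406 − 1.29 = 18.5441 m
In ft: 18.5441 / 0.3048 = 60.8402 ft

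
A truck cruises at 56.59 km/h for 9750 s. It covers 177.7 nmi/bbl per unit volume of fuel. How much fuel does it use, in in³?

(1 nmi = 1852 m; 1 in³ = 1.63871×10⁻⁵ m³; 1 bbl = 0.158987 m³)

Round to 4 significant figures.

56.59 km/h → 15.7194 m/s
d = v × t = 15.7194 × 9750 = 153264 m
177.7 nmi/bbl → 2.06998×10⁶ m/m³
V = d / (distance per unit fuel) = 153264 / 2.06998×10⁶ = 0.0740413 m³
In in³: 0.0740413 / 1.63871×10⁻⁵ = 4518.27 in³

4518 in³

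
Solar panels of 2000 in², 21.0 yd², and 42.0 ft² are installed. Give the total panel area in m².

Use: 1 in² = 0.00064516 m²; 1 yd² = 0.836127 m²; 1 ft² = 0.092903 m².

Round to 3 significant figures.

22.8 m²

2000 in² × 0.00064516 = 1.29032 m²
21.0 yd² × 0.836127 = 17.5587 m²
42.0 ft² × 0.092903 = 3.90193 m²
Total: 1.29032 + 17.5587 + 3.90193 = 22.751 m²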